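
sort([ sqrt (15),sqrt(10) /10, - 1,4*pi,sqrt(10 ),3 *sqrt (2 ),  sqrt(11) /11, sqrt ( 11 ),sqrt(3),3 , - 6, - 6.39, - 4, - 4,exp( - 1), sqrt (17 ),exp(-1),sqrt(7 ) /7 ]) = [ - 6.39,- 6, - 4, - 4, - 1, sqrt(11) /11,sqrt(10) /10,  exp( - 1 ), exp( - 1),  sqrt(7) /7, sqrt(3),3,sqrt(10), sqrt(11 ) , sqrt( 15),sqrt(17 ), 3*sqrt(2),4 * pi ] 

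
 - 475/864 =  - 1+389/864 = -0.55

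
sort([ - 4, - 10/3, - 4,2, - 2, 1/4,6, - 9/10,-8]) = [ - 8, - 4, - 4,-10/3 , - 2, - 9/10 , 1/4,  2, 6]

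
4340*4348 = 18870320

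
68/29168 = 17/7292 = 0.00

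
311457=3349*93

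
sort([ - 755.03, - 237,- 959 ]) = [  -  959,-755.03, - 237] 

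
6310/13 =485 + 5/13 = 485.38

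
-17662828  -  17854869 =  - 35517697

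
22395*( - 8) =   -  179160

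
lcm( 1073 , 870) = 32190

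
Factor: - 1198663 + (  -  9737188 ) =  - 10935851^1=- 10935851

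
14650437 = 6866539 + 7783898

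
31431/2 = 31431/2 = 15715.50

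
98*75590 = 7407820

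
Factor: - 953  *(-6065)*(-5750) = - 2^1*5^4 * 23^1*953^1*1213^1 = -33234683750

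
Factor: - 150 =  - 2^1 * 3^1*5^2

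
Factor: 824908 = 2^2 * 7^1*17^1 * 1733^1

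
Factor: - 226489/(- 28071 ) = 3^( - 2 )  *293^1*773^1*3119^( - 1 )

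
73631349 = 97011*759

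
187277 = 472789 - 285512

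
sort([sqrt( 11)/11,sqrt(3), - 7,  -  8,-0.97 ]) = [ - 8,-7, - 0.97,sqrt(11 )/11,sqrt( 3) ] 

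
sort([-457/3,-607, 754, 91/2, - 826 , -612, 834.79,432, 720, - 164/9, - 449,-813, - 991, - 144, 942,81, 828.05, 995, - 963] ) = [ - 991, - 963 , - 826, - 813, - 612 , - 607, - 449,  -  457/3, - 144, - 164/9, 91/2,81  ,  432,720,754, 828.05, 834.79,942, 995] 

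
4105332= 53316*77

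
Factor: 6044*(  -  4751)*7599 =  -2^2*3^1*17^1 * 149^1*1511^1*4751^1= - 218205619356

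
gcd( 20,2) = 2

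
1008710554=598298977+410411577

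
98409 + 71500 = 169909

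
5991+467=6458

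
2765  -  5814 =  - 3049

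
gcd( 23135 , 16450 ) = 35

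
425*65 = 27625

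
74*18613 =1377362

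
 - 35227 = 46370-81597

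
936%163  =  121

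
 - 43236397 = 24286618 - 67523015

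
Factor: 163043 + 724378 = 887421 = 3^1  *257^1*1151^1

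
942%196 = 158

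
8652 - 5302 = 3350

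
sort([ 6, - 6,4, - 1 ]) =[ - 6, - 1,  4, 6]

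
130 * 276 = 35880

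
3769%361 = 159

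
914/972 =457/486  =  0.94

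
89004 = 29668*3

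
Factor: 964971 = 3^2*7^1*17^2* 53^1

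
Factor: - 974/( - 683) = 2^1*487^1*683^( - 1)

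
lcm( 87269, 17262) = 1570842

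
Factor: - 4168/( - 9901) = 2^3* 521^1*9901^( - 1 ) 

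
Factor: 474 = 2^1*3^1  *  79^1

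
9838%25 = 13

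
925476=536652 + 388824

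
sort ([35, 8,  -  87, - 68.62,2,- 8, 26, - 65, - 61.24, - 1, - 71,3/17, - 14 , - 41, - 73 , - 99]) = [ - 99, - 87, - 73 , - 71, - 68.62, - 65,-61.24, - 41 , - 14, - 8, - 1 , 3/17,2, 8,26,35 ]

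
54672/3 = 18224 = 18224.00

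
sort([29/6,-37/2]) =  [ - 37/2, 29/6 ] 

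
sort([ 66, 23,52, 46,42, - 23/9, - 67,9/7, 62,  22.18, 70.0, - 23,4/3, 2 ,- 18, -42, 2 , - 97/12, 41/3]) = [-67, - 42,-23, - 18, - 97/12, - 23/9, 9/7, 4/3, 2, 2, 41/3,22.18 , 23,42,  46,52,62,66,70.0]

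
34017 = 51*667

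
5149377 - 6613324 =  - 1463947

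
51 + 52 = 103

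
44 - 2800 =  - 2756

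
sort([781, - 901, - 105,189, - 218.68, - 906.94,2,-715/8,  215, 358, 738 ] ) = [ - 906.94, - 901, - 218.68,- 105, - 715/8, 2, 189, 215, 358, 738,781] 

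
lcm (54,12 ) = 108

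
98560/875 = 2816/25 = 112.64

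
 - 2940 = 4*( - 735 ) 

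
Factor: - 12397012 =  - 2^2*17^1*182309^1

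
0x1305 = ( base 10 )4869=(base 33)4FI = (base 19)D95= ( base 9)6610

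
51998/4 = 12999 + 1/2 = 12999.50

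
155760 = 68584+87176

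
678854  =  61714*11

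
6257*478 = 2990846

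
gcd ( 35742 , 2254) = 322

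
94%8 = 6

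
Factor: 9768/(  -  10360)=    - 3^1*  5^(  -  1)*7^( - 1)*11^1 = - 33/35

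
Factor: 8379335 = 5^1 * 1675867^1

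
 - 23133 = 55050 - 78183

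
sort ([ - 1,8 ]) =[ - 1, 8]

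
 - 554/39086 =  - 277/19543 = - 0.01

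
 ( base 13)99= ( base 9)150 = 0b1111110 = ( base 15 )86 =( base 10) 126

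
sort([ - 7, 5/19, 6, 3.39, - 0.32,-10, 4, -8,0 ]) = [ - 10, - 8, - 7, - 0.32, 0, 5/19 , 3.39,4, 6]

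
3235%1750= 1485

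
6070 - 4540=1530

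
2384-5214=- 2830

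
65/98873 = 65/98873 = 0.00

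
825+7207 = 8032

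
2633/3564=2633/3564 = 0.74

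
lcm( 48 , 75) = 1200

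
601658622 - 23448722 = 578209900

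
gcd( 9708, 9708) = 9708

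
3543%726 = 639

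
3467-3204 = 263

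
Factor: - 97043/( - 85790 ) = 2^(-1)*5^(  -  1 ) * 23^( - 1)*53^1*373^(  -  1 )*1831^1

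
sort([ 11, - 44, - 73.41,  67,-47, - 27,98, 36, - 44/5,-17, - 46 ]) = [ -73.41,-47,-46,-44,-27,-17,-44/5, 11,36, 67,98]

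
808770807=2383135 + 806387672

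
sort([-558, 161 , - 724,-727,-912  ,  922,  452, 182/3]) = [-912, - 727, - 724, - 558, 182/3, 161,452,922] 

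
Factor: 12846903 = 3^1 * 23^1 * 186187^1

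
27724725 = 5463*5075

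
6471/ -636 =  - 11+175/212 = - 10.17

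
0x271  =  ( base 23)144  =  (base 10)625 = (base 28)m9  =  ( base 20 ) 1B5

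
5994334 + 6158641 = 12152975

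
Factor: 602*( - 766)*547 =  - 252239204 = -2^2*7^1*43^1*383^1*547^1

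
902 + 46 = 948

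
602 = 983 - 381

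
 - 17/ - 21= 17/21=0.81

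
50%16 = 2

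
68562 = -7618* ( - 9)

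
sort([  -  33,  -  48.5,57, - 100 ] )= [ - 100,  -  48.5, - 33, 57]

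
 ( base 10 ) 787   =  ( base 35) MH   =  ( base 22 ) 1dh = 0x313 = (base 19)238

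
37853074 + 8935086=46788160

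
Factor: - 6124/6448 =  - 1531/1612 = - 2^(  -  2) *13^( - 1)*31^(  -  1 )*1531^1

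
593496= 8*74187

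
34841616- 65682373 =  - 30840757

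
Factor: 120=2^3*3^1*5^1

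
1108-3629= - 2521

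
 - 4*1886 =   -  7544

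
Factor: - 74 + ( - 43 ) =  - 117 = - 3^2*13^1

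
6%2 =0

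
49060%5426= 226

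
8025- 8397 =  - 372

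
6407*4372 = 28011404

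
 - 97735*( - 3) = 293205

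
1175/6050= 47/242 = 0.19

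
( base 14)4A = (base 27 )2c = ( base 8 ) 102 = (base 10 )66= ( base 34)1w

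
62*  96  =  5952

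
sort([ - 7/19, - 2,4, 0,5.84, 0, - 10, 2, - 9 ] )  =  [ - 10, - 9, - 2, - 7/19 , 0,0, 2 , 4,  5.84] 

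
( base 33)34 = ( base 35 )2x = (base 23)4b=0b1100111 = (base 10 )103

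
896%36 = 32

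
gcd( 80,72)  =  8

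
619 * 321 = 198699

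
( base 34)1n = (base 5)212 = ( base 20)2H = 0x39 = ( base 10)57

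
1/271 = 1/271 =0.00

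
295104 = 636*464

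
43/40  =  1 + 3/40=1.07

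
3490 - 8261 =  - 4771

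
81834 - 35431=46403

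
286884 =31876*9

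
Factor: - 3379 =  - 31^1 * 109^1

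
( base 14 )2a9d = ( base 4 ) 1312203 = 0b1110110100011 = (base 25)c3c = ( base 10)7587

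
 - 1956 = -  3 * 652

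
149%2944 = 149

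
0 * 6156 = 0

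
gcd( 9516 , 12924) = 12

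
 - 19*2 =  - 38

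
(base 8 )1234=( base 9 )822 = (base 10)668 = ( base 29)n1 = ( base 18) 212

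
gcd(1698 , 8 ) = 2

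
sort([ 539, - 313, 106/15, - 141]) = [-313, - 141, 106/15, 539 ]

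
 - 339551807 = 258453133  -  598004940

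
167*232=38744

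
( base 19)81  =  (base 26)5n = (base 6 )413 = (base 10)153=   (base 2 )10011001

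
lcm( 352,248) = 10912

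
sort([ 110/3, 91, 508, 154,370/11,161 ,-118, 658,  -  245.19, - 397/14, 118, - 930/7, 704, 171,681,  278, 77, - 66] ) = [ - 245.19,-930/7, - 118, - 66, - 397/14, 370/11,110/3,77, 91 , 118,154, 161, 171, 278,508, 658, 681,704]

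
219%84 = 51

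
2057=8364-6307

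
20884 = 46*454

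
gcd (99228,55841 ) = 1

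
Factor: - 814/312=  - 407/156  =  - 2^ ( - 2 )*3^( - 1)*11^1*13^( - 1 )*37^1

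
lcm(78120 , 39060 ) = 78120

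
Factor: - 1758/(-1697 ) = 2^1*3^1*293^1 * 1697^( - 1) 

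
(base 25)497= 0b101010101100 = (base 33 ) 2gq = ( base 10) 2732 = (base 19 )7af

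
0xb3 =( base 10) 179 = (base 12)12b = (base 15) BE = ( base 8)263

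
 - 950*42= - 39900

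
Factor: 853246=2^1*233^1*1831^1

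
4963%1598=169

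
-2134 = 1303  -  3437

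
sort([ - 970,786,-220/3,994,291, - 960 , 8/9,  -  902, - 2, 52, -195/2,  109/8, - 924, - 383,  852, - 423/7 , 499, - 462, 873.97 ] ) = [ - 970, - 960  , - 924, - 902,- 462 , - 383, - 195/2, - 220/3, - 423/7, - 2,  8/9,109/8, 52,  291,  499, 786,  852,  873.97,994]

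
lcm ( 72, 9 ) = 72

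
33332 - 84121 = -50789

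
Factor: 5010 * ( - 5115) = -2^1*3^2 * 5^2*11^1*31^1*167^1 = - 25626150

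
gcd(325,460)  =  5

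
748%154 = 132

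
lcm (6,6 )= 6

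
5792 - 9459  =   - 3667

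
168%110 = 58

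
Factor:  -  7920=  - 2^4*3^2*5^1*11^1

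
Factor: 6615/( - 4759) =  - 3^3*5^1* 7^2*  4759^( - 1)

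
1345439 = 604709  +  740730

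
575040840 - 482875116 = 92165724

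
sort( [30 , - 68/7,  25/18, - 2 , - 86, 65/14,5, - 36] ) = [  -  86, - 36, - 68/7, - 2,25/18,  65/14,  5, 30 ] 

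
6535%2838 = 859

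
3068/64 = 767/16 = 47.94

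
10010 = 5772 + 4238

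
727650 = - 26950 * ( - 27)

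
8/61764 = 2/15441 =0.00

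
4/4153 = 4/4153 = 0.00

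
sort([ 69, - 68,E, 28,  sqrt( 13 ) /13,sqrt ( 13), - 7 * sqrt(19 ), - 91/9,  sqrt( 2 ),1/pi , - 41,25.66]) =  [-68, - 41, - 7*sqrt(19), - 91/9,sqrt(13 ) /13, 1/pi, sqrt(2 ),E,sqrt( 13),25.66,28,69]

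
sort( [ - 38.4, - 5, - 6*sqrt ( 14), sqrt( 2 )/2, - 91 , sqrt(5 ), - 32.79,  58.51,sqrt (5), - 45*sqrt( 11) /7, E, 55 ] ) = [ - 91, - 38.4, - 32.79 , - 6*sqrt(14 ), - 45*sqrt(11 ) /7, - 5, sqrt(2 )/2 , sqrt( 5),  sqrt ( 5),  E , 55,  58.51 ] 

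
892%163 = 77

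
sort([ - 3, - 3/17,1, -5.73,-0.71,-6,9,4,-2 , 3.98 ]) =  [-6,-5.73, - 3,-2,-0.71,-3/17,1,3.98,  4,9]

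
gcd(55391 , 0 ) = 55391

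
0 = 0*62310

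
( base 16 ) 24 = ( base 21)1F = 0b100100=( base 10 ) 36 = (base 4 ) 210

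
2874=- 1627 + 4501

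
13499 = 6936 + 6563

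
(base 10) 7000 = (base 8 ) 15530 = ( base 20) HA0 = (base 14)27A0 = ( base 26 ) A96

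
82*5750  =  471500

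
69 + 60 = 129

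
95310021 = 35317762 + 59992259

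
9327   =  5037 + 4290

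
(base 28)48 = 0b1111000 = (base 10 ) 120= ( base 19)66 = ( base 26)4g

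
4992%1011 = 948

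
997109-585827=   411282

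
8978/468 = 4489/234  =  19.18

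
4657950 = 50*93159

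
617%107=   82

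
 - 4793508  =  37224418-42017926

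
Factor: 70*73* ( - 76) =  - 2^3*5^1*7^1* 19^1*73^1 = - 388360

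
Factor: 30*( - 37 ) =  - 1110 = -2^1*3^1*5^1*37^1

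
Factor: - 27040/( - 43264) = 5/8 = 2^( - 3)*5^1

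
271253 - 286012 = -14759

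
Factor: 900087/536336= 2^(  -  4)*3^1*19^1 * 15791^1*33521^( - 1)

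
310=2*155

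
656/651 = 1 + 5/651 = 1.01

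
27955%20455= 7500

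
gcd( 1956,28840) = 4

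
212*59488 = 12611456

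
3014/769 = 3014/769 = 3.92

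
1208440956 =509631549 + 698809407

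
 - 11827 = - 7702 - 4125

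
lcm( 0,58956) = 0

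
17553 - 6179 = 11374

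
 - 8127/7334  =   - 8127/7334 = -1.11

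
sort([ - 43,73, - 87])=[ - 87, - 43, 73 ]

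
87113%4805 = 623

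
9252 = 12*771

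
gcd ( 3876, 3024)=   12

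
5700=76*75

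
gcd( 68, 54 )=2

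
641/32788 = 641/32788 = 0.02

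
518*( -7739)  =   - 4008802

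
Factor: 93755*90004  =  2^2*5^1*17^1 * 1103^1 * 22501^1=8438325020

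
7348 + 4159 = 11507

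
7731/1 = 7731= 7731.00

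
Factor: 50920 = 2^3*5^1  *19^1*67^1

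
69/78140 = 69/78140= 0.00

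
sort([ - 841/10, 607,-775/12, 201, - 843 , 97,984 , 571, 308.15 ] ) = [ - 843, - 841/10 ,-775/12,97,201, 308.15,  571,607,984] 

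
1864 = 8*233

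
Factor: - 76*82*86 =-2^4*19^1* 41^1*43^1 = - 535952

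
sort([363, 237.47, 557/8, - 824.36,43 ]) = [- 824.36, 43,557/8, 237.47,363 ] 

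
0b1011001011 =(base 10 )715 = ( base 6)3151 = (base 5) 10330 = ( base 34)l1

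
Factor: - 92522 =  - 2^1*46261^1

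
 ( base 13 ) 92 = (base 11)a9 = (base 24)4N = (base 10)119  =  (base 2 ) 1110111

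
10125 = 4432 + 5693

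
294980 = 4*73745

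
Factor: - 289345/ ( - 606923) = 5^1*7^2*41^(- 1) * 113^( - 1)*131^( - 1) * 1181^1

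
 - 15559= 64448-80007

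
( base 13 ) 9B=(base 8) 200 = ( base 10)128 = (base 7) 242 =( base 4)2000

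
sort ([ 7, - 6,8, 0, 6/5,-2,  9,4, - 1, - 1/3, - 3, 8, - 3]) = [ - 6, - 3,-3, - 2, - 1, - 1/3,0,  6/5, 4 , 7,  8,8, 9 ]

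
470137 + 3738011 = 4208148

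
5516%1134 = 980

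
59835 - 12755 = 47080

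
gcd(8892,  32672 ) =4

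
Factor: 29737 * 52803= 1570202811   =  3^2*131^1*227^1*5867^1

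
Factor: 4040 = 2^3*5^1*101^1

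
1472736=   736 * 2001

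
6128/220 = 1532/55= 27.85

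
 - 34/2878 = - 1+1422/1439=- 0.01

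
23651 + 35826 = 59477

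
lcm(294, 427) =17934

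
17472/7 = 2496 = 2496.00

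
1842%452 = 34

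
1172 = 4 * 293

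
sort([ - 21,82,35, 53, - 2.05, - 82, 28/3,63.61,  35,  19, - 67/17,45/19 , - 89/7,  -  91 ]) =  [ - 91,-82,-21, - 89/7, - 67/17, - 2.05, 45/19, 28/3,19,  35,35,53,63.61,82 ] 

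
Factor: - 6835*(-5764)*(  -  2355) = -2^2*3^1*5^2 * 11^1*131^1*157^1*1367^1 = -92779793700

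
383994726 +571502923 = 955497649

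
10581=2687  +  7894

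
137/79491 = 137/79491  =  0.00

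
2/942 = 1/471= 0.00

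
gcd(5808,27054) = 6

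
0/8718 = 0 = 0.00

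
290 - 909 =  - 619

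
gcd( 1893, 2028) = 3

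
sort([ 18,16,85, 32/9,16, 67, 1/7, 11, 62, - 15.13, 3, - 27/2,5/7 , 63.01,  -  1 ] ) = [ - 15.13 , - 27/2, - 1, 1/7  ,  5/7, 3  ,  32/9,11, 16,16, 18, 62 , 63.01, 67,85] 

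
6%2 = 0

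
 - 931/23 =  - 41 + 12/23 = - 40.48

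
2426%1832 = 594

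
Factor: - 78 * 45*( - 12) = 42120=2^3*3^4*5^1*13^1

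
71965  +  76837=148802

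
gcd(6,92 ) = 2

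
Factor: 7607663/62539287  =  3^(-1)*7^1 * 37^( - 1)*563417^( - 1 )*1086809^1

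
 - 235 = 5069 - 5304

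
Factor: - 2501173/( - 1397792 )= 2^( - 5) * 11^(-2)*19^( -2) * 31^1*80683^1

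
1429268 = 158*9046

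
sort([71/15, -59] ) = [  -  59, 71/15] 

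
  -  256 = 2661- 2917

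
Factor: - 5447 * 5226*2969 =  -84515619318 = - 2^1*3^1 * 13^2*67^1 * 419^1* 2969^1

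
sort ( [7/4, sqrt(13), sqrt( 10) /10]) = [sqrt(10)/10,  7/4,sqrt( 13 )]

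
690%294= 102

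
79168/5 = 79168/5 = 15833.60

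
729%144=9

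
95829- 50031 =45798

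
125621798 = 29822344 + 95799454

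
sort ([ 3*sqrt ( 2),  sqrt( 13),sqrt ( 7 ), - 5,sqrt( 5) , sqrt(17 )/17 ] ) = [ - 5,sqrt( 17)/17,sqrt(5 ), sqrt ( 7 ),sqrt ( 13),3 * sqrt(2 )]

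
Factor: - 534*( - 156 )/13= 6408 = 2^3* 3^2*89^1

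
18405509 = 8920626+9484883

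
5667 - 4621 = 1046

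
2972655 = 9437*315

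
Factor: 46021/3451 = 7^(-1)*17^( - 1)*29^( - 1)*46021^1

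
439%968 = 439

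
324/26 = 162/13=12.46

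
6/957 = 2/319 = 0.01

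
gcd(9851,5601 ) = 1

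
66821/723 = 92 + 305/723 = 92.42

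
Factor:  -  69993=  - 3^2*7^1*11^1  *  101^1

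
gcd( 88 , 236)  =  4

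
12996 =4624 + 8372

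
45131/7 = 45131/7 = 6447.29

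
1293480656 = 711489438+581991218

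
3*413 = 1239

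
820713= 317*2589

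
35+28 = 63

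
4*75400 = 301600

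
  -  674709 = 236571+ - 911280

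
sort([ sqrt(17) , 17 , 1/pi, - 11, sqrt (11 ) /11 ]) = [ - 11,sqrt(11 ) /11,  1/pi,sqrt( 17 ),17] 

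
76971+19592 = 96563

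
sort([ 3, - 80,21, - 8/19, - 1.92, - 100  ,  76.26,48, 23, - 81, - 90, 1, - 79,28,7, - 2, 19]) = [ - 100, - 90, - 81, - 80 ,-79, - 2, - 1.92, - 8/19, 1,3,7, 19,  21,23, 28,48,76.26]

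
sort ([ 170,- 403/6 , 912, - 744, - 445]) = [-744, - 445,-403/6, 170 , 912]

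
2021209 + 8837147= 10858356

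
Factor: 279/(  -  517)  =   - 3^2*11^( - 1 )*31^1*47^ (-1 ) 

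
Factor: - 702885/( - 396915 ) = 563^( - 1) * 997^1=997/563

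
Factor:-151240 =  - 2^3*5^1*19^1 *199^1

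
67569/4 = 16892 + 1/4  =  16892.25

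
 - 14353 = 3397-17750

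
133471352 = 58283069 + 75188283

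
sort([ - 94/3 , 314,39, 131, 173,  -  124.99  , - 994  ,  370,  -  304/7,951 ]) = [ -994,-124.99,- 304/7, - 94/3, 39, 131, 173, 314, 370, 951] 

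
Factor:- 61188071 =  - 7^1*8741153^1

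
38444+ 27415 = 65859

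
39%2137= 39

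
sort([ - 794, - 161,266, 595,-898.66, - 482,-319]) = [  -  898.66,-794, - 482, - 319,-161,266,  595 ]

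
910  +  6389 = 7299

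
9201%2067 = 933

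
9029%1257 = 230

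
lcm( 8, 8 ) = 8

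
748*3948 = 2953104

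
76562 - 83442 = - 6880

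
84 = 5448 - 5364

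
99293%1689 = 1331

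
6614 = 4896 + 1718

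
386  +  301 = 687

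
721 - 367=354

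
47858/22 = 2175+ 4/11 = 2175.36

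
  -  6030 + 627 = - 5403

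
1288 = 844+444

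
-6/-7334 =3/3667 = 0.00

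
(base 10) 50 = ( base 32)1I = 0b110010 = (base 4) 302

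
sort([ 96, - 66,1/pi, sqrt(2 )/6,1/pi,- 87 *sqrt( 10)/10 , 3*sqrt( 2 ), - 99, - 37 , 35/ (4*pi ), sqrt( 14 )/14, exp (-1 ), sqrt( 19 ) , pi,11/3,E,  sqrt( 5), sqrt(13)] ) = [ - 99, - 66, - 37,-87*sqrt( 10 )/10,sqrt( 2)/6,sqrt(14 )/14,1/pi,  1/pi, exp( - 1),sqrt( 5 ),E, 35/(4*pi), pi,sqrt( 13), 11/3,3 *sqrt(2),sqrt( 19 ),96]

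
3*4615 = 13845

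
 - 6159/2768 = -6159/2768 = -2.23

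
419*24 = 10056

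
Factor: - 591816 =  - 2^3*3^1*24659^1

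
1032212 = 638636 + 393576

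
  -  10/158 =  - 1+74/79 = - 0.06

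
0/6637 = 0 = 0.00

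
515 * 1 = 515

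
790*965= 762350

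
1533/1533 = 1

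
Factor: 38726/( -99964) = -2^( -1) * 17^2*373^( - 1)=   - 289/746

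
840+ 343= 1183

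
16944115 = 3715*4561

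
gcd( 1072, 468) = 4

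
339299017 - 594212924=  - 254913907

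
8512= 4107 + 4405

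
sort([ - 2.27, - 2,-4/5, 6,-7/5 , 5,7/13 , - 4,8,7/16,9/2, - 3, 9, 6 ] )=[ - 4,-3, - 2.27, - 2, - 7/5, - 4/5, 7/16, 7/13, 9/2, 5, 6 , 6,8,  9]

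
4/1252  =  1/313 = 0.00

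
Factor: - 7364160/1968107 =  - 2^6 * 3^2*5^1*17^( - 1)*2557^1*115771^( - 1 ) 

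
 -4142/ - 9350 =2071/4675 = 0.44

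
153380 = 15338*10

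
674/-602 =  - 337/301 =- 1.12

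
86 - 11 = 75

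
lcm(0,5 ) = 0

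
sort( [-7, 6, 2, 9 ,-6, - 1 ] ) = [-7, - 6, - 1, 2,  6 , 9]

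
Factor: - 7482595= - 5^1*1496519^1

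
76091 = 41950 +34141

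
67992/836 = 16998/209 = 81.33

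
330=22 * 15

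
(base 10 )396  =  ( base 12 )290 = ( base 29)DJ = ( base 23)h5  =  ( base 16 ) 18C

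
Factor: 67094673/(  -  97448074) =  - 2^( - 1 )*3^1*19^( - 1 )*2564423^ ( - 1 )*22364891^1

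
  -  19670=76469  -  96139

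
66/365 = 66/365 = 0.18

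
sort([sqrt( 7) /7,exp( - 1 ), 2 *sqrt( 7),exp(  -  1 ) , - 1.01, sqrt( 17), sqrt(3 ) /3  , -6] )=[ - 6 , - 1.01,exp( - 1),exp ( - 1),sqrt(7 ) /7, sqrt( 3) /3, sqrt( 17 ),  2*sqrt( 7 )] 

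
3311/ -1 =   -  3311 + 0/1  =  - 3311.00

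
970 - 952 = 18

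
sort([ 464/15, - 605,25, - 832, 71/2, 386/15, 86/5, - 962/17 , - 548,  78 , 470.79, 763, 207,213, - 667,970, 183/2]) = [ - 832 , - 667,-605, - 548, - 962/17 , 86/5, 25,386/15, 464/15, 71/2, 78 , 183/2,207, 213, 470.79,763, 970 ]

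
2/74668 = 1/37334 = 0.00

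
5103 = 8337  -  3234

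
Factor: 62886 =2^1*  3^1*47^1*223^1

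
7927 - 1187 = 6740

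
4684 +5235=9919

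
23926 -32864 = -8938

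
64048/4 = 16012 = 16012.00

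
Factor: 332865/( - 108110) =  - 2^( - 1)*3^2*13^1 *19^( - 1) = -  117/38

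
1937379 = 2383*813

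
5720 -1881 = 3839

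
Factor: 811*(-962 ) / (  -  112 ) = 2^( - 3 )*7^(-1 )*13^1 * 37^1*811^1 = 390091/56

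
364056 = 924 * 394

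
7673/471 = 16 + 137/471 = 16.29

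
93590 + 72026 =165616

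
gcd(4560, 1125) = 15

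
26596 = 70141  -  43545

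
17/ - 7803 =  - 1 + 458/459 = - 0.00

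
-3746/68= - 1873/34 = - 55.09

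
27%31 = 27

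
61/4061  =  61/4061 = 0.02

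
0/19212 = 0 = 0.00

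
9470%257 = 218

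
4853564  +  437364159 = 442217723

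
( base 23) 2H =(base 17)3C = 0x3f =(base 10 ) 63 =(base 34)1T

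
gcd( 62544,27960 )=24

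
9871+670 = 10541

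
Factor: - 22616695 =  - 5^1 * 71^1*63709^1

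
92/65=92/65 = 1.42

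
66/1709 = 66/1709 = 0.04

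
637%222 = 193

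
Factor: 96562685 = 5^1 * 107^1*180491^1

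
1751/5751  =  1751/5751 = 0.30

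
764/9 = 764/9 = 84.89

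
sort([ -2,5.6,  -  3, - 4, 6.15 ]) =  [ - 4 , - 3, - 2 , 5.6,6.15 ] 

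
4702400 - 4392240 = 310160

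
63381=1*63381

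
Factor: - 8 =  -2^3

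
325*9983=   3244475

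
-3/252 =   -  1 + 83/84 = -0.01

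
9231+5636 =14867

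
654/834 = 109/139 = 0.78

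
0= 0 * 873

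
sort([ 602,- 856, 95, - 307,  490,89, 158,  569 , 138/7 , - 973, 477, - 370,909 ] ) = [ - 973,-856,-370,- 307 , 138/7,  89,95, 158, 477, 490, 569,  602, 909] 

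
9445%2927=664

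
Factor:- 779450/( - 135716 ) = 425/74 =2^ (-1)*5^2 *17^1 * 37^( - 1 ) 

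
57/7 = 57/7   =  8.14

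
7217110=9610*751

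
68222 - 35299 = 32923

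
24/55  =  24/55 = 0.44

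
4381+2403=6784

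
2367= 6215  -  3848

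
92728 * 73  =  6769144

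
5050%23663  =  5050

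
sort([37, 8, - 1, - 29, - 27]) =[ - 29, - 27,-1, 8,37]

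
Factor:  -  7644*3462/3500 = -945126/125  =  - 2^1*3^2*5^ ( - 3 )*7^1*13^1 * 577^1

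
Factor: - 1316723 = -307^1*4289^1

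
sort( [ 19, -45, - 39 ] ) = [ - 45, - 39,19] 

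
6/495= 2/165 = 0.01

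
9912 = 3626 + 6286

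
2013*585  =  1177605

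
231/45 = 77/15  =  5.13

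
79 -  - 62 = 141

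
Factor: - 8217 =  - 3^2*11^1*83^1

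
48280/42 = 24140/21= 1149.52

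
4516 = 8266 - 3750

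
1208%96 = 56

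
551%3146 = 551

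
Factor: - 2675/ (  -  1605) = 5/3 = 3^( - 1)*5^1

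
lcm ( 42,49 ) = 294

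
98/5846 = 49/2923 =0.02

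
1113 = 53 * 21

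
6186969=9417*657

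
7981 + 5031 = 13012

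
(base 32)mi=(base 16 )2d2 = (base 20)1G2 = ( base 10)722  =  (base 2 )1011010010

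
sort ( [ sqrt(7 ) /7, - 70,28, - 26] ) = [ - 70, - 26, sqrt(7)/7,28]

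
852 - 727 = 125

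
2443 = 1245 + 1198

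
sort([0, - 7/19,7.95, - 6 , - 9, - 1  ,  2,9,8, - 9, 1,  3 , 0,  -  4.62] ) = [- 9 , - 9, - 6, - 4.62, - 1,-7/19,0,0,1, 2, 3, 7.95, 8,  9] 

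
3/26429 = 3/26429 =0.00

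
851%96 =83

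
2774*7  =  19418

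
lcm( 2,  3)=6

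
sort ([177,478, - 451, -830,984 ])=[ - 830,-451, 177,  478,984 ] 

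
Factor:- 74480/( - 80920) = 2^1 * 7^1 * 17^ ( - 2 )*19^1 = 266/289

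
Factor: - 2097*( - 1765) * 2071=3^2*5^1*19^1*109^1* 233^1*353^1 = 7665195555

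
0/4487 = 0 = 0.00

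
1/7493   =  1/7493 = 0.00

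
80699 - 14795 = 65904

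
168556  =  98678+69878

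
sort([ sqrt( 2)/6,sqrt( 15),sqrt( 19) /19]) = [sqrt( 19)/19, sqrt (2 ) /6 , sqrt( 15)]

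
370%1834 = 370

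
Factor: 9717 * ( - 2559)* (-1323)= 32897457369= 3^5 * 7^2 * 41^1*79^1*853^1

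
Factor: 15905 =5^1*3181^1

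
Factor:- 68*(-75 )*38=2^3*3^1*5^2*17^1*19^1 = 193800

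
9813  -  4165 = 5648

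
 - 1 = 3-4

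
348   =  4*87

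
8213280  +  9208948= 17422228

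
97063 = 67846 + 29217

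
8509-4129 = 4380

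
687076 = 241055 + 446021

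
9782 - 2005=7777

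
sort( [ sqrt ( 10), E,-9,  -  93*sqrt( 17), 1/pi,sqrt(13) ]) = [ - 93*sqrt( 17), - 9, 1/pi, E,sqrt( 10), sqrt( 13 )]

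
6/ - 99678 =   -  1/16613= - 0.00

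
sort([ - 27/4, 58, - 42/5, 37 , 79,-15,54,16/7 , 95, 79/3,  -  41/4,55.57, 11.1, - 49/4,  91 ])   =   [ - 15,-49/4, - 41/4, - 42/5, - 27/4, 16/7, 11.1  ,  79/3,37, 54,55.57, 58,79,91,95]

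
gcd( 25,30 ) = 5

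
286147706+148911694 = 435059400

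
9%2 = 1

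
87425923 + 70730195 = 158156118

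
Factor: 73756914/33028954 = 3^1*11^1*17^1*19^( -1) * 227^( - 1)* 547^(  -  1 )*9391^1 = 5268351/2359211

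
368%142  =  84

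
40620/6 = 6770 = 6770.00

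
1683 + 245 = 1928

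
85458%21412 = 21222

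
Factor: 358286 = 2^1* 179143^1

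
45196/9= 5021 + 7/9 = 5021.78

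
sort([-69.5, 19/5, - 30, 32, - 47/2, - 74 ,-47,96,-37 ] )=[-74,  -  69.5,  -  47,- 37,-30,-47/2,19/5,32, 96] 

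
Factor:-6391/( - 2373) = 3^(  -  1 )*11^1*83^1 * 113^(  -  1) = 913/339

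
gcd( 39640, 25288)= 8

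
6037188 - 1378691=4658497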